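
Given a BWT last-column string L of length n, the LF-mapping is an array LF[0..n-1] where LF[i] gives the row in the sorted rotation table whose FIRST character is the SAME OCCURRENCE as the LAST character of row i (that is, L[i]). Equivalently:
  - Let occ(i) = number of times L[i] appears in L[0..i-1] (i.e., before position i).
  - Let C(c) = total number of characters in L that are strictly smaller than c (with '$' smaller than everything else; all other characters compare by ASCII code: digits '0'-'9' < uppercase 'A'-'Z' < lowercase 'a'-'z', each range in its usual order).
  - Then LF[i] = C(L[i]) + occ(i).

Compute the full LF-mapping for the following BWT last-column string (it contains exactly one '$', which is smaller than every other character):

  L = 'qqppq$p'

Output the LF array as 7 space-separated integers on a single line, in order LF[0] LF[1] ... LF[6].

Answer: 4 5 1 2 6 0 3

Derivation:
Char counts: '$':1, 'p':3, 'q':3
C (first-col start): C('$')=0, C('p')=1, C('q')=4
L[0]='q': occ=0, LF[0]=C('q')+0=4+0=4
L[1]='q': occ=1, LF[1]=C('q')+1=4+1=5
L[2]='p': occ=0, LF[2]=C('p')+0=1+0=1
L[3]='p': occ=1, LF[3]=C('p')+1=1+1=2
L[4]='q': occ=2, LF[4]=C('q')+2=4+2=6
L[5]='$': occ=0, LF[5]=C('$')+0=0+0=0
L[6]='p': occ=2, LF[6]=C('p')+2=1+2=3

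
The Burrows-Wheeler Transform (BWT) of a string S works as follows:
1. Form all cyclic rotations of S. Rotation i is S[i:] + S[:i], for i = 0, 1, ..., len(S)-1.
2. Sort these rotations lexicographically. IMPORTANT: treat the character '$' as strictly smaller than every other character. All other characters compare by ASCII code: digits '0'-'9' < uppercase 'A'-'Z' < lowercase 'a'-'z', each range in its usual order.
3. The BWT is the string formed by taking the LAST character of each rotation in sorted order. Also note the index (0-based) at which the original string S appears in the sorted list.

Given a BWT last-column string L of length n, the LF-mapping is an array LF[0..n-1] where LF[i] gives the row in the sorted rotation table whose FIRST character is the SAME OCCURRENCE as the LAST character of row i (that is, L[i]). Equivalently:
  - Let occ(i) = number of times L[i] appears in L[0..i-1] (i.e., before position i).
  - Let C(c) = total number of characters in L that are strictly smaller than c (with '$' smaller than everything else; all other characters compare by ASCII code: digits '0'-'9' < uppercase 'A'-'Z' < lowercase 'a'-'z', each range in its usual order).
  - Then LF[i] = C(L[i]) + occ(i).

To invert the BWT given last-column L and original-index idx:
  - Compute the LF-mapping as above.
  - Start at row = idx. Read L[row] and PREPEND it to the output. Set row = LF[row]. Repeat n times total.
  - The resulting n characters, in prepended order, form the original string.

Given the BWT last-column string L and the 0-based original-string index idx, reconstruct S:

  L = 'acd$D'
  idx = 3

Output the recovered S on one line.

LF mapping: 2 3 4 0 1
Walk LF starting at row 3, prepending L[row]:
  step 1: row=3, L[3]='$', prepend. Next row=LF[3]=0
  step 2: row=0, L[0]='a', prepend. Next row=LF[0]=2
  step 3: row=2, L[2]='d', prepend. Next row=LF[2]=4
  step 4: row=4, L[4]='D', prepend. Next row=LF[4]=1
  step 5: row=1, L[1]='c', prepend. Next row=LF[1]=3
Reversed output: cDda$

Answer: cDda$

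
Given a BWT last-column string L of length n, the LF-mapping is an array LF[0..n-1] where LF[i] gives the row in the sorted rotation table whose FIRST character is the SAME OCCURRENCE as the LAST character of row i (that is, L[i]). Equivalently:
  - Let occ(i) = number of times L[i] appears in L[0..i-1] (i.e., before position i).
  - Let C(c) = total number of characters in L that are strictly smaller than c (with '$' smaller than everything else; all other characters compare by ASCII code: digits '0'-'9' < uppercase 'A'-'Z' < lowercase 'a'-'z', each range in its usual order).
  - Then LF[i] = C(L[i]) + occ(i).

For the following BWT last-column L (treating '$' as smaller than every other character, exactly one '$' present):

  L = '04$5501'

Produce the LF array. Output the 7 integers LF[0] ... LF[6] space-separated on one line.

Answer: 1 4 0 5 6 2 3

Derivation:
Char counts: '$':1, '0':2, '1':1, '4':1, '5':2
C (first-col start): C('$')=0, C('0')=1, C('1')=3, C('4')=4, C('5')=5
L[0]='0': occ=0, LF[0]=C('0')+0=1+0=1
L[1]='4': occ=0, LF[1]=C('4')+0=4+0=4
L[2]='$': occ=0, LF[2]=C('$')+0=0+0=0
L[3]='5': occ=0, LF[3]=C('5')+0=5+0=5
L[4]='5': occ=1, LF[4]=C('5')+1=5+1=6
L[5]='0': occ=1, LF[5]=C('0')+1=1+1=2
L[6]='1': occ=0, LF[6]=C('1')+0=3+0=3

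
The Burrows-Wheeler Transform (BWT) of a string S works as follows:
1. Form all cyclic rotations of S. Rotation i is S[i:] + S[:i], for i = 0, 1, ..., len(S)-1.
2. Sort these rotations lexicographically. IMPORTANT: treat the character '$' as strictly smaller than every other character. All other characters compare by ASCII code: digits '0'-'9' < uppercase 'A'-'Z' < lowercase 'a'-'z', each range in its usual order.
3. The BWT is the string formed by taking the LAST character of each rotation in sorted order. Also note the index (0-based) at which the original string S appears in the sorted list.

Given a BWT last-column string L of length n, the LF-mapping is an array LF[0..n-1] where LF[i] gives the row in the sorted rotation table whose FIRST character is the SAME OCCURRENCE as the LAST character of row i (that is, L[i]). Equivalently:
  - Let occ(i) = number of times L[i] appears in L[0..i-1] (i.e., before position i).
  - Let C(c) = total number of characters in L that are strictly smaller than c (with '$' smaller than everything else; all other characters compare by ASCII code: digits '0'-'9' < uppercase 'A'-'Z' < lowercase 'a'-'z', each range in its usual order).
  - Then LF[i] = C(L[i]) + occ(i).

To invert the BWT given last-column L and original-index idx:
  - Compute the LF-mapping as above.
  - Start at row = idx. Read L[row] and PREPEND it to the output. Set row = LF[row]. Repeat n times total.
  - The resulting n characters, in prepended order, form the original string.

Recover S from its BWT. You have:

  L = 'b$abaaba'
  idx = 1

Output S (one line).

LF mapping: 5 0 1 6 2 3 7 4
Walk LF starting at row 1, prepending L[row]:
  step 1: row=1, L[1]='$', prepend. Next row=LF[1]=0
  step 2: row=0, L[0]='b', prepend. Next row=LF[0]=5
  step 3: row=5, L[5]='a', prepend. Next row=LF[5]=3
  step 4: row=3, L[3]='b', prepend. Next row=LF[3]=6
  step 5: row=6, L[6]='b', prepend. Next row=LF[6]=7
  step 6: row=7, L[7]='a', prepend. Next row=LF[7]=4
  step 7: row=4, L[4]='a', prepend. Next row=LF[4]=2
  step 8: row=2, L[2]='a', prepend. Next row=LF[2]=1
Reversed output: aaabbab$

Answer: aaabbab$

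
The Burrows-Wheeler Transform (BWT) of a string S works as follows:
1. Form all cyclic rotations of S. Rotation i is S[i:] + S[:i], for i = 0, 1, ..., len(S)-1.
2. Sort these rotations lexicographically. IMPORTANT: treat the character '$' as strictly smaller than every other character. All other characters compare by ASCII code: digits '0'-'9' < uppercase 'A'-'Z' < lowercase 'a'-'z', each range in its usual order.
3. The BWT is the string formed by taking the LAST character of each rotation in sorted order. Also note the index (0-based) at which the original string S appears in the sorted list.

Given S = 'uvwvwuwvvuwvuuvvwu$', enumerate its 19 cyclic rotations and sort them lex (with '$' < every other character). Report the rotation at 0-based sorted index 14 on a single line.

All 19 rotations (rotation i = S[i:]+S[:i]):
  rot[0] = uvwvwuwvvuwvuuvvwu$
  rot[1] = vwvwuwvvuwvuuvvwu$u
  rot[2] = wvwuwvvuwvuuvvwu$uv
  rot[3] = vwuwvvuwvuuvvwu$uvw
  rot[4] = wuwvvuwvuuvvwu$uvwv
  rot[5] = uwvvuwvuuvvwu$uvwvw
  rot[6] = wvvuwvuuvvwu$uvwvwu
  rot[7] = vvuwvuuvvwu$uvwvwuw
  rot[8] = vuwvuuvvwu$uvwvwuwv
  rot[9] = uwvuuvvwu$uvwvwuwvv
  rot[10] = wvuuvvwu$uvwvwuwvvu
  rot[11] = vuuvvwu$uvwvwuwvvuw
  rot[12] = uuvvwu$uvwvwuwvvuwv
  rot[13] = uvvwu$uvwvwuwvvuwvu
  rot[14] = vvwu$uvwvwuwvvuwvuu
  rot[15] = vwu$uvwvwuwvvuwvuuv
  rot[16] = wu$uvwvwuwvvuwvuuvv
  rot[17] = u$uvwvwuwvvuwvuuvvw
  rot[18] = $uvwvwuwvvuwvuuvvwu
Sorted (with $ < everything):
  sorted[0] = $uvwvwuwvvuwvuuvvwu
  sorted[1] = u$uvwvwuwvvuwvuuvvw
  sorted[2] = uuvvwu$uvwvwuwvvuwv
  sorted[3] = uvvwu$uvwvwuwvvuwvu
  sorted[4] = uvwvwuwvvuwvuuvvwu$
  sorted[5] = uwvuuvvwu$uvwvwuwvv
  sorted[6] = uwvvuwvuuvvwu$uvwvw
  sorted[7] = vuuvvwu$uvwvwuwvvuw
  sorted[8] = vuwvuuvvwu$uvwvwuwv
  sorted[9] = vvuwvuuvvwu$uvwvwuw
  sorted[10] = vvwu$uvwvwuwvvuwvuu
  sorted[11] = vwu$uvwvwuwvvuwvuuv
  sorted[12] = vwuwvvuwvuuvvwu$uvw
  sorted[13] = vwvwuwvvuwvuuvvwu$u
  sorted[14] = wu$uvwvwuwvvuwvuuvv
  sorted[15] = wuwvvuwvuuvvwu$uvwv
  sorted[16] = wvuuvvwu$uvwvwuwvvu
  sorted[17] = wvvuwvuuvvwu$uvwvwu
  sorted[18] = wvwuwvvuwvuuvvwu$uv
sorted[14] = wu$uvwvwuwvvuwvuuvv

Answer: wu$uvwvwuwvvuwvuuvv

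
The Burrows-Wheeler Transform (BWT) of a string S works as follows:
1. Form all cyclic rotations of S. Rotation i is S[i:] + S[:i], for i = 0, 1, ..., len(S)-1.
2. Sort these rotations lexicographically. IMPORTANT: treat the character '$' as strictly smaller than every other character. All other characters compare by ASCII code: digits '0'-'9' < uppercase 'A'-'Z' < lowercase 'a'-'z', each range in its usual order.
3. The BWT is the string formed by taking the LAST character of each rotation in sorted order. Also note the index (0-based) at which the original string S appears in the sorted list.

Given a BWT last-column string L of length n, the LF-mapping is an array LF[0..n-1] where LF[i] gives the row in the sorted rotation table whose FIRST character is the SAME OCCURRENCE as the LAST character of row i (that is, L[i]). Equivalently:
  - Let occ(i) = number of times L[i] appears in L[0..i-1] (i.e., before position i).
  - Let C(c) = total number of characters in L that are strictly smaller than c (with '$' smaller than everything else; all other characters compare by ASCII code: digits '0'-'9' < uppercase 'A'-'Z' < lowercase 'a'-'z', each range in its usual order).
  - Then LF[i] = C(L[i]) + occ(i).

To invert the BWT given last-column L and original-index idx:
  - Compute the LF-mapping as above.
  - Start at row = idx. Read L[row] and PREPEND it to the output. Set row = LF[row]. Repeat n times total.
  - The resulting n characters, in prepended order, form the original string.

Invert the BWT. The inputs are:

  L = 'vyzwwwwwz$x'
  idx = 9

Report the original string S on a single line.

Answer: zwwwwwxzyv$

Derivation:
LF mapping: 1 8 9 2 3 4 5 6 10 0 7
Walk LF starting at row 9, prepending L[row]:
  step 1: row=9, L[9]='$', prepend. Next row=LF[9]=0
  step 2: row=0, L[0]='v', prepend. Next row=LF[0]=1
  step 3: row=1, L[1]='y', prepend. Next row=LF[1]=8
  step 4: row=8, L[8]='z', prepend. Next row=LF[8]=10
  step 5: row=10, L[10]='x', prepend. Next row=LF[10]=7
  step 6: row=7, L[7]='w', prepend. Next row=LF[7]=6
  step 7: row=6, L[6]='w', prepend. Next row=LF[6]=5
  step 8: row=5, L[5]='w', prepend. Next row=LF[5]=4
  step 9: row=4, L[4]='w', prepend. Next row=LF[4]=3
  step 10: row=3, L[3]='w', prepend. Next row=LF[3]=2
  step 11: row=2, L[2]='z', prepend. Next row=LF[2]=9
Reversed output: zwwwwwxzyv$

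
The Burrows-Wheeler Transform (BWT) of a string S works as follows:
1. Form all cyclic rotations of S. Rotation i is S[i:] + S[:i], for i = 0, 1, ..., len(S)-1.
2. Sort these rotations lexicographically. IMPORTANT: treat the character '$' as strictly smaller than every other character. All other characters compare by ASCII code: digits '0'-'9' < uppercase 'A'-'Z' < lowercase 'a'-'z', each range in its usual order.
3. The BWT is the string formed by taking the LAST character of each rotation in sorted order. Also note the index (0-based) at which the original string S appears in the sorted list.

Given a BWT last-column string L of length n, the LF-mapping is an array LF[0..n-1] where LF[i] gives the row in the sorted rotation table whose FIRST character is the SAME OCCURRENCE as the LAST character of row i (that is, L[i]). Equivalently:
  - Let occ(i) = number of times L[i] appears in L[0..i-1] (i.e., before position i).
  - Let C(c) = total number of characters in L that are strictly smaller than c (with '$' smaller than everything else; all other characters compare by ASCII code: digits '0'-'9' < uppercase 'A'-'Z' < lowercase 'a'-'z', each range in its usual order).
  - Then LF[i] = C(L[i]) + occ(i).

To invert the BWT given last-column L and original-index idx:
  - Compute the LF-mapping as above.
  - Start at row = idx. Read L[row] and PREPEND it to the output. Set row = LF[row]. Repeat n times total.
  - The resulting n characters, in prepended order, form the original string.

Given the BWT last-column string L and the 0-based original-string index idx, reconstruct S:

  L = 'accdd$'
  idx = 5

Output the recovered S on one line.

Answer: ddcca$

Derivation:
LF mapping: 1 2 3 4 5 0
Walk LF starting at row 5, prepending L[row]:
  step 1: row=5, L[5]='$', prepend. Next row=LF[5]=0
  step 2: row=0, L[0]='a', prepend. Next row=LF[0]=1
  step 3: row=1, L[1]='c', prepend. Next row=LF[1]=2
  step 4: row=2, L[2]='c', prepend. Next row=LF[2]=3
  step 5: row=3, L[3]='d', prepend. Next row=LF[3]=4
  step 6: row=4, L[4]='d', prepend. Next row=LF[4]=5
Reversed output: ddcca$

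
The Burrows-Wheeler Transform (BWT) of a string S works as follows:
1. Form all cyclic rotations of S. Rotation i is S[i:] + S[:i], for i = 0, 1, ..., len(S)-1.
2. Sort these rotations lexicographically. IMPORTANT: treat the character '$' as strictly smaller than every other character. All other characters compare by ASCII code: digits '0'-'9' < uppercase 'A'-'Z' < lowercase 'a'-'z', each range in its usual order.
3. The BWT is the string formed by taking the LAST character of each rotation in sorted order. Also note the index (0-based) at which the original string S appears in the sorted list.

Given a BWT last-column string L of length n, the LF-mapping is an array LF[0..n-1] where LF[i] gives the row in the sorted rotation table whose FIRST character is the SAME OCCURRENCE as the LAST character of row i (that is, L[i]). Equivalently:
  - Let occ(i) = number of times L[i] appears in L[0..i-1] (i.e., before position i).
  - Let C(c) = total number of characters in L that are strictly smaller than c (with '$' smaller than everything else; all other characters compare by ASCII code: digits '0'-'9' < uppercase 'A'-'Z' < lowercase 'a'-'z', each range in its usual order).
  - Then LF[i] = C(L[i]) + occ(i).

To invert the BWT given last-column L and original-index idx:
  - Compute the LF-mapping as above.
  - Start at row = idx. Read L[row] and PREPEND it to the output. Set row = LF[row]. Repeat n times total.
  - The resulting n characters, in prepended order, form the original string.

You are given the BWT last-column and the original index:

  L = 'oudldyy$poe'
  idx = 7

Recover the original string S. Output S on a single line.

Answer: puddleyoyo$

Derivation:
LF mapping: 5 8 1 4 2 9 10 0 7 6 3
Walk LF starting at row 7, prepending L[row]:
  step 1: row=7, L[7]='$', prepend. Next row=LF[7]=0
  step 2: row=0, L[0]='o', prepend. Next row=LF[0]=5
  step 3: row=5, L[5]='y', prepend. Next row=LF[5]=9
  step 4: row=9, L[9]='o', prepend. Next row=LF[9]=6
  step 5: row=6, L[6]='y', prepend. Next row=LF[6]=10
  step 6: row=10, L[10]='e', prepend. Next row=LF[10]=3
  step 7: row=3, L[3]='l', prepend. Next row=LF[3]=4
  step 8: row=4, L[4]='d', prepend. Next row=LF[4]=2
  step 9: row=2, L[2]='d', prepend. Next row=LF[2]=1
  step 10: row=1, L[1]='u', prepend. Next row=LF[1]=8
  step 11: row=8, L[8]='p', prepend. Next row=LF[8]=7
Reversed output: puddleyoyo$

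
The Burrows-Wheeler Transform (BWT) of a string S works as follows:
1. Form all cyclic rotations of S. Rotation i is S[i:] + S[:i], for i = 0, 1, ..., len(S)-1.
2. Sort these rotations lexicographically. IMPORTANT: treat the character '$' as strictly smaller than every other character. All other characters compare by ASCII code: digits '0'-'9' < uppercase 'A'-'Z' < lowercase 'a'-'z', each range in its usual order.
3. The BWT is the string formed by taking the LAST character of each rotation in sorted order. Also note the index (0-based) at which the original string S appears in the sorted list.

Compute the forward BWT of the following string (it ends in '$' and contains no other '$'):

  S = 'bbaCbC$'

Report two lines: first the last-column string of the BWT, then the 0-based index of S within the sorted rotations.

All 7 rotations (rotation i = S[i:]+S[:i]):
  rot[0] = bbaCbC$
  rot[1] = baCbC$b
  rot[2] = aCbC$bb
  rot[3] = CbC$bba
  rot[4] = bC$bbaC
  rot[5] = C$bbaCb
  rot[6] = $bbaCbC
Sorted (with $ < everything):
  sorted[0] = $bbaCbC  (last char: 'C')
  sorted[1] = C$bbaCb  (last char: 'b')
  sorted[2] = CbC$bba  (last char: 'a')
  sorted[3] = aCbC$bb  (last char: 'b')
  sorted[4] = bC$bbaC  (last char: 'C')
  sorted[5] = baCbC$b  (last char: 'b')
  sorted[6] = bbaCbC$  (last char: '$')
Last column: CbabCb$
Original string S is at sorted index 6

Answer: CbabCb$
6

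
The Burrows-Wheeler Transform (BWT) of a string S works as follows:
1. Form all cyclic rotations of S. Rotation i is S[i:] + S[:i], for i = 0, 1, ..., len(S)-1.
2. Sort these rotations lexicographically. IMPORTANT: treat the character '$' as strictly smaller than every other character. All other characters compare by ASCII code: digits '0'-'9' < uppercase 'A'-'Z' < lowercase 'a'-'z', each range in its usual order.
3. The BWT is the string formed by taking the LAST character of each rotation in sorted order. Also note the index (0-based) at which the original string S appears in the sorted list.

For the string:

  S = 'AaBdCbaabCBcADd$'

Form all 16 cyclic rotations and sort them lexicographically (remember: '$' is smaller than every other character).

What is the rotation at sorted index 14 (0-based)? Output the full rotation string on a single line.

All 16 rotations (rotation i = S[i:]+S[:i]):
  rot[0] = AaBdCbaabCBcADd$
  rot[1] = aBdCbaabCBcADd$A
  rot[2] = BdCbaabCBcADd$Aa
  rot[3] = dCbaabCBcADd$AaB
  rot[4] = CbaabCBcADd$AaBd
  rot[5] = baabCBcADd$AaBdC
  rot[6] = aabCBcADd$AaBdCb
  rot[7] = abCBcADd$AaBdCba
  rot[8] = bCBcADd$AaBdCbaa
  rot[9] = CBcADd$AaBdCbaab
  rot[10] = BcADd$AaBdCbaabC
  rot[11] = cADd$AaBdCbaabCB
  rot[12] = ADd$AaBdCbaabCBc
  rot[13] = Dd$AaBdCbaabCBcA
  rot[14] = d$AaBdCbaabCBcAD
  rot[15] = $AaBdCbaabCBcADd
Sorted (with $ < everything):
  sorted[0] = $AaBdCbaabCBcADd
  sorted[1] = ADd$AaBdCbaabCBc
  sorted[2] = AaBdCbaabCBcADd$
  sorted[3] = BcADd$AaBdCbaabC
  sorted[4] = BdCbaabCBcADd$Aa
  sorted[5] = CBcADd$AaBdCbaab
  sorted[6] = CbaabCBcADd$AaBd
  sorted[7] = Dd$AaBdCbaabCBcA
  sorted[8] = aBdCbaabCBcADd$A
  sorted[9] = aabCBcADd$AaBdCb
  sorted[10] = abCBcADd$AaBdCba
  sorted[11] = bCBcADd$AaBdCbaa
  sorted[12] = baabCBcADd$AaBdC
  sorted[13] = cADd$AaBdCbaabCB
  sorted[14] = d$AaBdCbaabCBcAD
  sorted[15] = dCbaabCBcADd$AaB
sorted[14] = d$AaBdCbaabCBcAD

Answer: d$AaBdCbaabCBcAD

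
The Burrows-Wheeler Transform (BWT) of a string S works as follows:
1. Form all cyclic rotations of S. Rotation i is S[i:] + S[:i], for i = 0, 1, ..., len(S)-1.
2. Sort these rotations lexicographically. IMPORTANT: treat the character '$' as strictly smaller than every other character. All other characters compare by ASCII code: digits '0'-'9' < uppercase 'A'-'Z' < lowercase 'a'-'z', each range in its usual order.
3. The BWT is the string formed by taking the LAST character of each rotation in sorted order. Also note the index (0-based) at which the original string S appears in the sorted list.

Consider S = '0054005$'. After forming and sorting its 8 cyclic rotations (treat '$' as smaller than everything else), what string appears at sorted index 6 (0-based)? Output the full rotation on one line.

Answer: 5$005400

Derivation:
All 8 rotations (rotation i = S[i:]+S[:i]):
  rot[0] = 0054005$
  rot[1] = 054005$0
  rot[2] = 54005$00
  rot[3] = 4005$005
  rot[4] = 005$0054
  rot[5] = 05$00540
  rot[6] = 5$005400
  rot[7] = $0054005
Sorted (with $ < everything):
  sorted[0] = $0054005
  sorted[1] = 005$0054
  sorted[2] = 0054005$
  sorted[3] = 05$00540
  sorted[4] = 054005$0
  sorted[5] = 4005$005
  sorted[6] = 5$005400
  sorted[7] = 54005$00
sorted[6] = 5$005400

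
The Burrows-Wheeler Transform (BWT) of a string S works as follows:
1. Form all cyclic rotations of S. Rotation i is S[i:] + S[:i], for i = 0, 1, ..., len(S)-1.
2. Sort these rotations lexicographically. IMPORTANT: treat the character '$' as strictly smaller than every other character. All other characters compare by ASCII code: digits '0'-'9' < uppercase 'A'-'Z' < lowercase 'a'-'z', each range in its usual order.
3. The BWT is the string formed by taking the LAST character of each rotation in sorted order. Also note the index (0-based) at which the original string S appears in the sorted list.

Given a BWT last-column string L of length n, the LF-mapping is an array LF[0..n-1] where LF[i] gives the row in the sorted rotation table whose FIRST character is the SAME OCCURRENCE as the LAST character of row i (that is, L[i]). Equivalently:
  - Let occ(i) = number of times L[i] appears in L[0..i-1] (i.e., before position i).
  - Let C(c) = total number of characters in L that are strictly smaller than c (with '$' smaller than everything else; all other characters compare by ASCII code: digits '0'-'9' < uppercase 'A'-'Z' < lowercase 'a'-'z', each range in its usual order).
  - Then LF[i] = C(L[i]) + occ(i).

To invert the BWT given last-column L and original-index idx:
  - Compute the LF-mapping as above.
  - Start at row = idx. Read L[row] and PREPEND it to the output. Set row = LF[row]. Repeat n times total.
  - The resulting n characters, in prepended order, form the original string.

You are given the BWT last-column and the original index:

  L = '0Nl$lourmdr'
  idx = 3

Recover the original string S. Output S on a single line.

LF mapping: 1 2 4 0 5 7 10 8 6 3 9
Walk LF starting at row 3, prepending L[row]:
  step 1: row=3, L[3]='$', prepend. Next row=LF[3]=0
  step 2: row=0, L[0]='0', prepend. Next row=LF[0]=1
  step 3: row=1, L[1]='N', prepend. Next row=LF[1]=2
  step 4: row=2, L[2]='l', prepend. Next row=LF[2]=4
  step 5: row=4, L[4]='l', prepend. Next row=LF[4]=5
  step 6: row=5, L[5]='o', prepend. Next row=LF[5]=7
  step 7: row=7, L[7]='r', prepend. Next row=LF[7]=8
  step 8: row=8, L[8]='m', prepend. Next row=LF[8]=6
  step 9: row=6, L[6]='u', prepend. Next row=LF[6]=10
  step 10: row=10, L[10]='r', prepend. Next row=LF[10]=9
  step 11: row=9, L[9]='d', prepend. Next row=LF[9]=3
Reversed output: drumrollN0$

Answer: drumrollN0$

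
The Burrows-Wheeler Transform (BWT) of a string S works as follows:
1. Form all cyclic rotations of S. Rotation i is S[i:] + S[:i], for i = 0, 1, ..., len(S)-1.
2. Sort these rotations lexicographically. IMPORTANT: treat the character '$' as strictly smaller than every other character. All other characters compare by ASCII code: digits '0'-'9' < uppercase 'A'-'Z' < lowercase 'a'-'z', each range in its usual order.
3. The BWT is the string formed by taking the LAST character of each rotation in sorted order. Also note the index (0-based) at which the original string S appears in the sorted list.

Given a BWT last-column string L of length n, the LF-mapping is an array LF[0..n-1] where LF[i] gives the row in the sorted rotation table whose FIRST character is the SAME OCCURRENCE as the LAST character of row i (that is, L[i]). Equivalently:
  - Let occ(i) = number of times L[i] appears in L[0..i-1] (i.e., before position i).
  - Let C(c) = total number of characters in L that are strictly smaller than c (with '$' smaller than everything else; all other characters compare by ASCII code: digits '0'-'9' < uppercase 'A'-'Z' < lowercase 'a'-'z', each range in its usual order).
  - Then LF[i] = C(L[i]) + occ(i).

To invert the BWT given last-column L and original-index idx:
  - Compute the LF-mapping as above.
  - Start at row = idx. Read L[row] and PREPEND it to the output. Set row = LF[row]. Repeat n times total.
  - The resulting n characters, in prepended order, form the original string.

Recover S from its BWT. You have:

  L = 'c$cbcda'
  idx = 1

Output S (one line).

Answer: adccbc$

Derivation:
LF mapping: 3 0 4 2 5 6 1
Walk LF starting at row 1, prepending L[row]:
  step 1: row=1, L[1]='$', prepend. Next row=LF[1]=0
  step 2: row=0, L[0]='c', prepend. Next row=LF[0]=3
  step 3: row=3, L[3]='b', prepend. Next row=LF[3]=2
  step 4: row=2, L[2]='c', prepend. Next row=LF[2]=4
  step 5: row=4, L[4]='c', prepend. Next row=LF[4]=5
  step 6: row=5, L[5]='d', prepend. Next row=LF[5]=6
  step 7: row=6, L[6]='a', prepend. Next row=LF[6]=1
Reversed output: adccbc$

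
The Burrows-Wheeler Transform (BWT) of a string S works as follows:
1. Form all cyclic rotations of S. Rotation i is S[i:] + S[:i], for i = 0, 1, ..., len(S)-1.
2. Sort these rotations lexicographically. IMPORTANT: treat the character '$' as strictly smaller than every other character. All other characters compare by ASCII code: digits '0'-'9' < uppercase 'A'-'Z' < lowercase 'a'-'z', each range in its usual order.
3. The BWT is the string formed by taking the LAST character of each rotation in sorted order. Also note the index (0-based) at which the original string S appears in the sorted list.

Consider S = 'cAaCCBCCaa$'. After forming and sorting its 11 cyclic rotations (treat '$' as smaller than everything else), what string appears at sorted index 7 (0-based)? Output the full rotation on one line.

Answer: a$cAaCCBCCa

Derivation:
All 11 rotations (rotation i = S[i:]+S[:i]):
  rot[0] = cAaCCBCCaa$
  rot[1] = AaCCBCCaa$c
  rot[2] = aCCBCCaa$cA
  rot[3] = CCBCCaa$cAa
  rot[4] = CBCCaa$cAaC
  rot[5] = BCCaa$cAaCC
  rot[6] = CCaa$cAaCCB
  rot[7] = Caa$cAaCCBC
  rot[8] = aa$cAaCCBCC
  rot[9] = a$cAaCCBCCa
  rot[10] = $cAaCCBCCaa
Sorted (with $ < everything):
  sorted[0] = $cAaCCBCCaa
  sorted[1] = AaCCBCCaa$c
  sorted[2] = BCCaa$cAaCC
  sorted[3] = CBCCaa$cAaC
  sorted[4] = CCBCCaa$cAa
  sorted[5] = CCaa$cAaCCB
  sorted[6] = Caa$cAaCCBC
  sorted[7] = a$cAaCCBCCa
  sorted[8] = aCCBCCaa$cA
  sorted[9] = aa$cAaCCBCC
  sorted[10] = cAaCCBCCaa$
sorted[7] = a$cAaCCBCCa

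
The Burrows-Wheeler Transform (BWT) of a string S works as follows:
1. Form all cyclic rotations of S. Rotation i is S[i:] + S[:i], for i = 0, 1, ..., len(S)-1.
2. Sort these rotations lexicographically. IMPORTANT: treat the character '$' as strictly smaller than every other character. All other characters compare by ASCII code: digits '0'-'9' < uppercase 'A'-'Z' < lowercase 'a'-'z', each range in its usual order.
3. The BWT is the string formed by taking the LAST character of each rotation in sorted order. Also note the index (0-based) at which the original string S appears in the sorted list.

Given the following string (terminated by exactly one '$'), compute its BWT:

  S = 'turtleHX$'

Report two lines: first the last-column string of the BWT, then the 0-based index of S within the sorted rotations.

Answer: XeHltur$t
7

Derivation:
All 9 rotations (rotation i = S[i:]+S[:i]):
  rot[0] = turtleHX$
  rot[1] = urtleHX$t
  rot[2] = rtleHX$tu
  rot[3] = tleHX$tur
  rot[4] = leHX$turt
  rot[5] = eHX$turtl
  rot[6] = HX$turtle
  rot[7] = X$turtleH
  rot[8] = $turtleHX
Sorted (with $ < everything):
  sorted[0] = $turtleHX  (last char: 'X')
  sorted[1] = HX$turtle  (last char: 'e')
  sorted[2] = X$turtleH  (last char: 'H')
  sorted[3] = eHX$turtl  (last char: 'l')
  sorted[4] = leHX$turt  (last char: 't')
  sorted[5] = rtleHX$tu  (last char: 'u')
  sorted[6] = tleHX$tur  (last char: 'r')
  sorted[7] = turtleHX$  (last char: '$')
  sorted[8] = urtleHX$t  (last char: 't')
Last column: XeHltur$t
Original string S is at sorted index 7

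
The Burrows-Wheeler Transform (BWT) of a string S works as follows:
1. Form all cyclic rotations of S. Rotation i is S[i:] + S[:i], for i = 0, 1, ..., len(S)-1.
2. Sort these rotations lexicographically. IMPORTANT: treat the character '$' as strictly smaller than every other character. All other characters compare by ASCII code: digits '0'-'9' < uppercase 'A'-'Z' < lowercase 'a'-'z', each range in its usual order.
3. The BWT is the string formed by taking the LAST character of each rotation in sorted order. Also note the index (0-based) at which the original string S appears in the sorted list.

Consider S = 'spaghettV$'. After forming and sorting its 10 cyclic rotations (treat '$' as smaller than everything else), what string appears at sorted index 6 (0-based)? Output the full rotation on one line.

All 10 rotations (rotation i = S[i:]+S[:i]):
  rot[0] = spaghettV$
  rot[1] = paghettV$s
  rot[2] = aghettV$sp
  rot[3] = ghettV$spa
  rot[4] = hettV$spag
  rot[5] = ettV$spagh
  rot[6] = ttV$spaghe
  rot[7] = tV$spaghet
  rot[8] = V$spaghett
  rot[9] = $spaghettV
Sorted (with $ < everything):
  sorted[0] = $spaghettV
  sorted[1] = V$spaghett
  sorted[2] = aghettV$sp
  sorted[3] = ettV$spagh
  sorted[4] = ghettV$spa
  sorted[5] = hettV$spag
  sorted[6] = paghettV$s
  sorted[7] = spaghettV$
  sorted[8] = tV$spaghet
  sorted[9] = ttV$spaghe
sorted[6] = paghettV$s

Answer: paghettV$s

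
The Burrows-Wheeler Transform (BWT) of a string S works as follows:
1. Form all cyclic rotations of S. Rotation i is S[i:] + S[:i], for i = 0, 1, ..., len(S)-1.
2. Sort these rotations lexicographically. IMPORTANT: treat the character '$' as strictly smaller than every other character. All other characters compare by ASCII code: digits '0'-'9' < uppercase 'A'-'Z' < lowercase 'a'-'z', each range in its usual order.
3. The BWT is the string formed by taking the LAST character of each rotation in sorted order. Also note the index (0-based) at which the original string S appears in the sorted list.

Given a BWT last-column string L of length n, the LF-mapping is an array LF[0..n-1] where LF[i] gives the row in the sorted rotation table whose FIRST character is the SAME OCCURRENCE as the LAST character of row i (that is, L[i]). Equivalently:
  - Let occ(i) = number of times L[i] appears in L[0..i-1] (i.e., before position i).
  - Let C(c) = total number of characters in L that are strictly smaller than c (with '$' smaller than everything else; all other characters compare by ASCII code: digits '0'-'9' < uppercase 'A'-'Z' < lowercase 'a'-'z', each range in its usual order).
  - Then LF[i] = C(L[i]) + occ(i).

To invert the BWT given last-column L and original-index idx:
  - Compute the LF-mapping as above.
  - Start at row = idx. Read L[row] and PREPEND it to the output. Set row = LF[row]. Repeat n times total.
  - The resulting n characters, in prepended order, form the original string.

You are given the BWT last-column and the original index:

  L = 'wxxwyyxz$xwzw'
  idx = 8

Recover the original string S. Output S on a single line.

Answer: xywzzxxwwyxw$

Derivation:
LF mapping: 1 5 6 2 9 10 7 11 0 8 3 12 4
Walk LF starting at row 8, prepending L[row]:
  step 1: row=8, L[8]='$', prepend. Next row=LF[8]=0
  step 2: row=0, L[0]='w', prepend. Next row=LF[0]=1
  step 3: row=1, L[1]='x', prepend. Next row=LF[1]=5
  step 4: row=5, L[5]='y', prepend. Next row=LF[5]=10
  step 5: row=10, L[10]='w', prepend. Next row=LF[10]=3
  step 6: row=3, L[3]='w', prepend. Next row=LF[3]=2
  step 7: row=2, L[2]='x', prepend. Next row=LF[2]=6
  step 8: row=6, L[6]='x', prepend. Next row=LF[6]=7
  step 9: row=7, L[7]='z', prepend. Next row=LF[7]=11
  step 10: row=11, L[11]='z', prepend. Next row=LF[11]=12
  step 11: row=12, L[12]='w', prepend. Next row=LF[12]=4
  step 12: row=4, L[4]='y', prepend. Next row=LF[4]=9
  step 13: row=9, L[9]='x', prepend. Next row=LF[9]=8
Reversed output: xywzzxxwwyxw$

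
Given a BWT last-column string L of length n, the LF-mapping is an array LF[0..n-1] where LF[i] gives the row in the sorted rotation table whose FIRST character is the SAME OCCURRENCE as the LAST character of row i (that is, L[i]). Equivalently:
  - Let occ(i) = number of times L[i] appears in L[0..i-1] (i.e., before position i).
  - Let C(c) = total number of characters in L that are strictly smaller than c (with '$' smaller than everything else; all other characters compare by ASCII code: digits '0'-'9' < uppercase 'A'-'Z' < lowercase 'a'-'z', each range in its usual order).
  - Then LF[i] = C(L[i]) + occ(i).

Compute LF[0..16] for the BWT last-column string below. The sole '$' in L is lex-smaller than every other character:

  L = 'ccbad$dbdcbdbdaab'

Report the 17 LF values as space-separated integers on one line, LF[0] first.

Answer: 9 10 4 1 12 0 13 5 14 11 6 15 7 16 2 3 8

Derivation:
Char counts: '$':1, 'a':3, 'b':5, 'c':3, 'd':5
C (first-col start): C('$')=0, C('a')=1, C('b')=4, C('c')=9, C('d')=12
L[0]='c': occ=0, LF[0]=C('c')+0=9+0=9
L[1]='c': occ=1, LF[1]=C('c')+1=9+1=10
L[2]='b': occ=0, LF[2]=C('b')+0=4+0=4
L[3]='a': occ=0, LF[3]=C('a')+0=1+0=1
L[4]='d': occ=0, LF[4]=C('d')+0=12+0=12
L[5]='$': occ=0, LF[5]=C('$')+0=0+0=0
L[6]='d': occ=1, LF[6]=C('d')+1=12+1=13
L[7]='b': occ=1, LF[7]=C('b')+1=4+1=5
L[8]='d': occ=2, LF[8]=C('d')+2=12+2=14
L[9]='c': occ=2, LF[9]=C('c')+2=9+2=11
L[10]='b': occ=2, LF[10]=C('b')+2=4+2=6
L[11]='d': occ=3, LF[11]=C('d')+3=12+3=15
L[12]='b': occ=3, LF[12]=C('b')+3=4+3=7
L[13]='d': occ=4, LF[13]=C('d')+4=12+4=16
L[14]='a': occ=1, LF[14]=C('a')+1=1+1=2
L[15]='a': occ=2, LF[15]=C('a')+2=1+2=3
L[16]='b': occ=4, LF[16]=C('b')+4=4+4=8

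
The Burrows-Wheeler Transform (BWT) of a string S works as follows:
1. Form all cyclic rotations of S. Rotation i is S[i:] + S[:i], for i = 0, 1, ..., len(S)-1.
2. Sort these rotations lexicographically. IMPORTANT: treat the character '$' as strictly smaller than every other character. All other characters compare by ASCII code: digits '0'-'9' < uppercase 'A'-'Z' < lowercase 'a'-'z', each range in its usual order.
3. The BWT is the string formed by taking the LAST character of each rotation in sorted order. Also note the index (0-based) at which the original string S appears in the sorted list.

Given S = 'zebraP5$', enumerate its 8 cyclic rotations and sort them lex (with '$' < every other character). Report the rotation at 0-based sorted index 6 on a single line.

All 8 rotations (rotation i = S[i:]+S[:i]):
  rot[0] = zebraP5$
  rot[1] = ebraP5$z
  rot[2] = braP5$ze
  rot[3] = raP5$zeb
  rot[4] = aP5$zebr
  rot[5] = P5$zebra
  rot[6] = 5$zebraP
  rot[7] = $zebraP5
Sorted (with $ < everything):
  sorted[0] = $zebraP5
  sorted[1] = 5$zebraP
  sorted[2] = P5$zebra
  sorted[3] = aP5$zebr
  sorted[4] = braP5$ze
  sorted[5] = ebraP5$z
  sorted[6] = raP5$zeb
  sorted[7] = zebraP5$
sorted[6] = raP5$zeb

Answer: raP5$zeb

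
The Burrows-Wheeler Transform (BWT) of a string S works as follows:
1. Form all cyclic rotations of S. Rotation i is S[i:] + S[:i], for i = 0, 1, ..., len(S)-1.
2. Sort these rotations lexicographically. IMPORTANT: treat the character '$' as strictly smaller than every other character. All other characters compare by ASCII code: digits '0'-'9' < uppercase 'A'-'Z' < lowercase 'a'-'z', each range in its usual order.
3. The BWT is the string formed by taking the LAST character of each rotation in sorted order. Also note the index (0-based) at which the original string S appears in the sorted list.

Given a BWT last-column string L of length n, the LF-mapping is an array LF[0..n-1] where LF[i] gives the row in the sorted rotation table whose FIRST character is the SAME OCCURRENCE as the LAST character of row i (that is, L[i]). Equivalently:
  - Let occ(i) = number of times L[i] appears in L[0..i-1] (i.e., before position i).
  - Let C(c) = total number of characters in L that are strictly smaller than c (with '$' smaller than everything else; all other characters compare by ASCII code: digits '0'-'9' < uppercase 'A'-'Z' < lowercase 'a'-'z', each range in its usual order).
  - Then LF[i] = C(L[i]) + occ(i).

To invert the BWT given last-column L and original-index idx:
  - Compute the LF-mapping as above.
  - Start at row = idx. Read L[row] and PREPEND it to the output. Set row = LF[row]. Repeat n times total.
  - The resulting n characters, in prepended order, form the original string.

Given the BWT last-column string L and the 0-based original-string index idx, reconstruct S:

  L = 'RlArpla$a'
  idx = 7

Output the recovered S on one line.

LF mapping: 2 5 1 8 7 6 3 0 4
Walk LF starting at row 7, prepending L[row]:
  step 1: row=7, L[7]='$', prepend. Next row=LF[7]=0
  step 2: row=0, L[0]='R', prepend. Next row=LF[0]=2
  step 3: row=2, L[2]='A', prepend. Next row=LF[2]=1
  step 4: row=1, L[1]='l', prepend. Next row=LF[1]=5
  step 5: row=5, L[5]='l', prepend. Next row=LF[5]=6
  step 6: row=6, L[6]='a', prepend. Next row=LF[6]=3
  step 7: row=3, L[3]='r', prepend. Next row=LF[3]=8
  step 8: row=8, L[8]='a', prepend. Next row=LF[8]=4
  step 9: row=4, L[4]='p', prepend. Next row=LF[4]=7
Reversed output: parallAR$

Answer: parallAR$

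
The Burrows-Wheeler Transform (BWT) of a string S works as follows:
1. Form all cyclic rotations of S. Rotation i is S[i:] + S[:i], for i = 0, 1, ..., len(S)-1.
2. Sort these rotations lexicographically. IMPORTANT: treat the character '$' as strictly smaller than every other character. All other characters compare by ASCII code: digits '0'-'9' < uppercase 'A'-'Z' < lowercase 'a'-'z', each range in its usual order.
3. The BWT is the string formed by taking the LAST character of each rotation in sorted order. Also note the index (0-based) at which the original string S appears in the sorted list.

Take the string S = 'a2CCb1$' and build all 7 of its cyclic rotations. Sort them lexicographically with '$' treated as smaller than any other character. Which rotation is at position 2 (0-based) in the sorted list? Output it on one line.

All 7 rotations (rotation i = S[i:]+S[:i]):
  rot[0] = a2CCb1$
  rot[1] = 2CCb1$a
  rot[2] = CCb1$a2
  rot[3] = Cb1$a2C
  rot[4] = b1$a2CC
  rot[5] = 1$a2CCb
  rot[6] = $a2CCb1
Sorted (with $ < everything):
  sorted[0] = $a2CCb1
  sorted[1] = 1$a2CCb
  sorted[2] = 2CCb1$a
  sorted[3] = CCb1$a2
  sorted[4] = Cb1$a2C
  sorted[5] = a2CCb1$
  sorted[6] = b1$a2CC
sorted[2] = 2CCb1$a

Answer: 2CCb1$a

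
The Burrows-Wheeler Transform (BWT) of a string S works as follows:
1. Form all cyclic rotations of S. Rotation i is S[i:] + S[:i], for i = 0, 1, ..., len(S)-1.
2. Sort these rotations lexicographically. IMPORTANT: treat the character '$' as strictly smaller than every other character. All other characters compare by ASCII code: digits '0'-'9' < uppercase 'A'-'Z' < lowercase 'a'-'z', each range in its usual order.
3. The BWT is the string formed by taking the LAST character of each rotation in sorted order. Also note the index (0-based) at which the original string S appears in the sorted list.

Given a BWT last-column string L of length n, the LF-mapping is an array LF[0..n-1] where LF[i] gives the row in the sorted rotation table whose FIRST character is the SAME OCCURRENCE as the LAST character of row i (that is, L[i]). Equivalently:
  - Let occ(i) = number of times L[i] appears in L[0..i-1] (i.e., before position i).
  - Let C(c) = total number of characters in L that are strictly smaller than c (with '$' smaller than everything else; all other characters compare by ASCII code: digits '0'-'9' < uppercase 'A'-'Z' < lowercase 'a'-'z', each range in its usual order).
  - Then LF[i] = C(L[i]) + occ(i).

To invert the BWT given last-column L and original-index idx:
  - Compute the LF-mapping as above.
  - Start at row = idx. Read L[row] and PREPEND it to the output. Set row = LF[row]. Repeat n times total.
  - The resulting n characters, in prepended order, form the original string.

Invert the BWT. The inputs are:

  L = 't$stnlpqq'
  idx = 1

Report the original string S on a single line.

LF mapping: 7 0 6 8 2 1 3 4 5
Walk LF starting at row 1, prepending L[row]:
  step 1: row=1, L[1]='$', prepend. Next row=LF[1]=0
  step 2: row=0, L[0]='t', prepend. Next row=LF[0]=7
  step 3: row=7, L[7]='q', prepend. Next row=LF[7]=4
  step 4: row=4, L[4]='n', prepend. Next row=LF[4]=2
  step 5: row=2, L[2]='s', prepend. Next row=LF[2]=6
  step 6: row=6, L[6]='p', prepend. Next row=LF[6]=3
  step 7: row=3, L[3]='t', prepend. Next row=LF[3]=8
  step 8: row=8, L[8]='q', prepend. Next row=LF[8]=5
  step 9: row=5, L[5]='l', prepend. Next row=LF[5]=1
Reversed output: lqtpsnqt$

Answer: lqtpsnqt$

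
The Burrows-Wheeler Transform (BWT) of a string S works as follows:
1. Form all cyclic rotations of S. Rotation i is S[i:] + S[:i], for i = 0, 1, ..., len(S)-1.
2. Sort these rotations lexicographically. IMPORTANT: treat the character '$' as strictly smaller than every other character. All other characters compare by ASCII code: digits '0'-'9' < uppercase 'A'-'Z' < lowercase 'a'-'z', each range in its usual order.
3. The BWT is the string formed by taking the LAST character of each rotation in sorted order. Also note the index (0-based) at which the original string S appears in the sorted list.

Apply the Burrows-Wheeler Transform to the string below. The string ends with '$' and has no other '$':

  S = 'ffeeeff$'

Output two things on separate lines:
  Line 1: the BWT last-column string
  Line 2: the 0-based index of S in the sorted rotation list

All 8 rotations (rotation i = S[i:]+S[:i]):
  rot[0] = ffeeeff$
  rot[1] = feeeff$f
  rot[2] = eeeff$ff
  rot[3] = eeff$ffe
  rot[4] = eff$ffee
  rot[5] = ff$ffeee
  rot[6] = f$ffeeef
  rot[7] = $ffeeeff
Sorted (with $ < everything):
  sorted[0] = $ffeeeff  (last char: 'f')
  sorted[1] = eeeff$ff  (last char: 'f')
  sorted[2] = eeff$ffe  (last char: 'e')
  sorted[3] = eff$ffee  (last char: 'e')
  sorted[4] = f$ffeeef  (last char: 'f')
  sorted[5] = feeeff$f  (last char: 'f')
  sorted[6] = ff$ffeee  (last char: 'e')
  sorted[7] = ffeeeff$  (last char: '$')
Last column: ffeeffe$
Original string S is at sorted index 7

Answer: ffeeffe$
7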